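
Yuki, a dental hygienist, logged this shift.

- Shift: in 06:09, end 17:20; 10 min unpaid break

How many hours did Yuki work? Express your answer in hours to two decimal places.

Shift: 06:09–17:20 = 11 h 11 min; less 10 min break → 11 h 1 min

11.02 hours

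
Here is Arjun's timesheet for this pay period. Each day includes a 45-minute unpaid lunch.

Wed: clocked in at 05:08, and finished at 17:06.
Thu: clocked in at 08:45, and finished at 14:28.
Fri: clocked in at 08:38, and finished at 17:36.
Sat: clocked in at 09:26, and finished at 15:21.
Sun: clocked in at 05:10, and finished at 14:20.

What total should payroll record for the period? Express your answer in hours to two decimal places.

Wed: 05:08–17:06 = 11 h 58 min; less 45 min break → 11 h 13 min
Thu: 08:45–14:28 = 5 h 43 min; less 45 min break → 4 h 58 min
Fri: 08:38–17:36 = 8 h 58 min; less 45 min break → 8 h 13 min
Sat: 09:26–15:21 = 5 h 55 min; less 45 min break → 5 h 10 min
Sun: 05:10–14:20 = 9 h 10 min; less 45 min break → 8 h 25 min
Total: 11 h 13 min + 4 h 58 min + 8 h 13 min + 5 h 10 min + 8 h 25 min = 37 h 59 min.

37.98 hours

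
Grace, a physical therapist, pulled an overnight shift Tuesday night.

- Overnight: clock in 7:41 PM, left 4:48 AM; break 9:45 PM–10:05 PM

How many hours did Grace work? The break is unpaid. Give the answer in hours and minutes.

Overnight: 7:41 PM → midnight = 4 h 19 min; midnight → 4:48 AM = 4 h 48 min; span 9 h 7 min; less 20 min break → 8 h 47 min

8 h 47 min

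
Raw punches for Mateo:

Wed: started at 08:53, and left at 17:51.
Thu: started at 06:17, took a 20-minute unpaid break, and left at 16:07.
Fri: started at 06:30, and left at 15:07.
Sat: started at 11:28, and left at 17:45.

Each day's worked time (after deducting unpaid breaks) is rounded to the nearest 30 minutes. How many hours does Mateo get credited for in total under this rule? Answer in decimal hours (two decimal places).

Wed: 08:53–17:51 = 8 h 58 min → rounds to 9 h 0 min
Thu: 06:17–16:07 = 9 h 50 min − 20 min = 9 h 30 min → rounds to 9 h 30 min
Fri: 06:30–15:07 = 8 h 37 min → rounds to 8 h 30 min
Sat: 11:28–17:45 = 6 h 17 min → rounds to 6 h 30 min
Total credited: 33 h 30 min.

33.50 hours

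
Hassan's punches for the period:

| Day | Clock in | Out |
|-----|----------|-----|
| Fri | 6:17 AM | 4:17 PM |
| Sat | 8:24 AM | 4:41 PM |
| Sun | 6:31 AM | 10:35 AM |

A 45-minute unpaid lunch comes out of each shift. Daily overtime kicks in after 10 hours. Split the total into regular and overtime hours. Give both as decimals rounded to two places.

Fri: 6:17 AM–4:17 PM = 10 h 0 min; less 45 min break → 9 h 15 min
Sat: 8:24 AM–4:41 PM = 8 h 17 min; less 45 min break → 7 h 32 min
Sun: 6:31 AM–10:35 AM = 4 h 4 min; less 45 min break → 3 h 19 min
Fri reg 9 h 15 min / OT 0 h 0 min; Sat reg 7 h 32 min / OT 0 h 0 min; Sun reg 3 h 19 min / OT 0 h 0 min.
Totals: regular 20 h 6 min, overtime 0 h 0 min.

Regular 20.10 hours, overtime 0.00 hours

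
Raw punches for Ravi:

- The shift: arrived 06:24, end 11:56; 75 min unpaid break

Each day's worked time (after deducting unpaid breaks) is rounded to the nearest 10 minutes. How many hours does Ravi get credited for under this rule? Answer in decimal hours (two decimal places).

4.33 hours

The shift: 06:24–11:56 = 5 h 32 min − 75 min = 4 h 17 min → rounds to 4 h 20 min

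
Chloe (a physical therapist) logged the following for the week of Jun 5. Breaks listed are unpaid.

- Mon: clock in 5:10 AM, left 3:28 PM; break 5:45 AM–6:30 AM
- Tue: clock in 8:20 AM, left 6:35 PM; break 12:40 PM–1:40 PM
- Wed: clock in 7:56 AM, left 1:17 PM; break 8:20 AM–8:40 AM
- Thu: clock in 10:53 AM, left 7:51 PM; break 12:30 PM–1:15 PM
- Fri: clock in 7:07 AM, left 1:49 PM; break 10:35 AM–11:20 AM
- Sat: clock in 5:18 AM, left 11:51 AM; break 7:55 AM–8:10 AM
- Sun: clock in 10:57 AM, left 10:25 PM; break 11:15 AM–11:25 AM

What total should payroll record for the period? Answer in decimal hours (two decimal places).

55.58 hours

Mon: 5:10 AM–3:28 PM = 10 h 18 min; less 45 min break → 9 h 33 min
Tue: 8:20 AM–6:35 PM = 10 h 15 min; less 60 min break → 9 h 15 min
Wed: 7:56 AM–1:17 PM = 5 h 21 min; less 20 min break → 5 h 1 min
Thu: 10:53 AM–7:51 PM = 8 h 58 min; less 45 min break → 8 h 13 min
Fri: 7:07 AM–1:49 PM = 6 h 42 min; less 45 min break → 5 h 57 min
Sat: 5:18 AM–11:51 AM = 6 h 33 min; less 15 min break → 6 h 18 min
Sun: 10:57 AM–10:25 PM = 11 h 28 min; less 10 min break → 11 h 18 min
Total: 9 h 33 min + 9 h 15 min + 5 h 1 min + 8 h 13 min + 5 h 57 min + 6 h 18 min + 11 h 18 min = 55 h 35 min.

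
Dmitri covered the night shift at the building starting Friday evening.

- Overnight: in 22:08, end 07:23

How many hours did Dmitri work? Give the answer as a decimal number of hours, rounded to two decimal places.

9.25 hours

Overnight: 22:08 → midnight = 1 h 52 min; midnight → 07:23 = 7 h 23 min; span 9 h 15 min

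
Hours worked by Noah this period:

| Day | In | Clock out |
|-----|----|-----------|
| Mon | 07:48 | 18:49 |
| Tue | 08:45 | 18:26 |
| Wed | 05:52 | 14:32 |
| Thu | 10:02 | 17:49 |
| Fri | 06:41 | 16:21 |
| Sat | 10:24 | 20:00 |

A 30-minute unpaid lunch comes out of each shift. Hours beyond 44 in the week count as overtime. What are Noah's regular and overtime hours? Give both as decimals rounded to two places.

Mon: 07:48–18:49 = 11 h 1 min; less 30 min break → 10 h 31 min
Tue: 08:45–18:26 = 9 h 41 min; less 30 min break → 9 h 11 min
Wed: 05:52–14:32 = 8 h 40 min; less 30 min break → 8 h 10 min
Thu: 10:02–17:49 = 7 h 47 min; less 30 min break → 7 h 17 min
Fri: 06:41–16:21 = 9 h 40 min; less 30 min break → 9 h 10 min
Sat: 10:24–20:00 = 9 h 36 min; less 30 min break → 9 h 6 min
Total worked: 53 h 25 min = 53.42 h.
Threshold 44 h → overtime 9 h 25 min, regular 44 h 0 min.

Regular 44.00 hours, overtime 9.42 hours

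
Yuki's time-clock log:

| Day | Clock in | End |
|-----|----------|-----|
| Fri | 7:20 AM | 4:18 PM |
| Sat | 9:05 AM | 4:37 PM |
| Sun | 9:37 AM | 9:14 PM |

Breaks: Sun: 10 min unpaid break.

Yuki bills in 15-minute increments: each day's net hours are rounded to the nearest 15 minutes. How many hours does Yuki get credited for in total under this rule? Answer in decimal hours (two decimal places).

28.00 hours

Fri: 7:20 AM–4:18 PM = 8 h 58 min → rounds to 9 h 0 min
Sat: 9:05 AM–4:37 PM = 7 h 32 min → rounds to 7 h 30 min
Sun: 9:37 AM–9:14 PM = 11 h 37 min − 10 min = 11 h 27 min → rounds to 11 h 30 min
Total credited: 28 h 0 min.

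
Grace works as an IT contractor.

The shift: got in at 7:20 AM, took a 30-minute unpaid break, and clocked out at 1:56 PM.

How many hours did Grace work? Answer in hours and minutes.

6 h 6 min

The shift: 7:20 AM–1:56 PM = 6 h 36 min; less 30 min break → 6 h 6 min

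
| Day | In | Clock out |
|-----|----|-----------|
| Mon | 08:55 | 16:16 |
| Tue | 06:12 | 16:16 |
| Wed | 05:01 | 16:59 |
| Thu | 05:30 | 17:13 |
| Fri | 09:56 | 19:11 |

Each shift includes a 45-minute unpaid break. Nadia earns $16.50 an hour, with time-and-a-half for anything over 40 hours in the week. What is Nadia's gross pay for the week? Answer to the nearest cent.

Mon: 08:55–16:16 = 7 h 21 min; less 45 min break → 6 h 36 min
Tue: 06:12–16:16 = 10 h 4 min; less 45 min break → 9 h 19 min
Wed: 05:01–16:59 = 11 h 58 min; less 45 min break → 11 h 13 min
Thu: 05:30–17:13 = 11 h 43 min; less 45 min break → 10 h 58 min
Fri: 09:56–19:11 = 9 h 15 min; less 45 min break → 8 h 30 min
Total worked: 46 h 36 min = 2796 min.
Regular 40 h 0 min = 2400 min at $16.50/h; overtime 6 h 36 min = 396 min at $24.75/h.
Pay = (2400 × $16.50 + 396 × $24.75) ÷ 60 = $823.35.

$823.35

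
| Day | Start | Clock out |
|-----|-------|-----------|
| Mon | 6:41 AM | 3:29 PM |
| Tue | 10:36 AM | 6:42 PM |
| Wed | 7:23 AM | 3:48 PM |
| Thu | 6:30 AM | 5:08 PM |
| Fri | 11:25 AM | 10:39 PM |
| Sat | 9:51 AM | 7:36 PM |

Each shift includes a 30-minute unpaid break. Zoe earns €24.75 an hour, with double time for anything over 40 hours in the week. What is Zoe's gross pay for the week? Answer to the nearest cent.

€1679.70

Mon: 6:41 AM–3:29 PM = 8 h 48 min; less 30 min break → 8 h 18 min
Tue: 10:36 AM–6:42 PM = 8 h 6 min; less 30 min break → 7 h 36 min
Wed: 7:23 AM–3:48 PM = 8 h 25 min; less 30 min break → 7 h 55 min
Thu: 6:30 AM–5:08 PM = 10 h 38 min; less 30 min break → 10 h 8 min
Fri: 11:25 AM–10:39 PM = 11 h 14 min; less 30 min break → 10 h 44 min
Sat: 9:51 AM–7:36 PM = 9 h 45 min; less 30 min break → 9 h 15 min
Total worked: 53 h 56 min = 3236 min.
Regular 40 h 0 min = 2400 min at €24.75/h; overtime 13 h 56 min = 836 min at €49.50/h.
Pay = (2400 × €24.75 + 836 × €49.50) ÷ 60 = €1679.70.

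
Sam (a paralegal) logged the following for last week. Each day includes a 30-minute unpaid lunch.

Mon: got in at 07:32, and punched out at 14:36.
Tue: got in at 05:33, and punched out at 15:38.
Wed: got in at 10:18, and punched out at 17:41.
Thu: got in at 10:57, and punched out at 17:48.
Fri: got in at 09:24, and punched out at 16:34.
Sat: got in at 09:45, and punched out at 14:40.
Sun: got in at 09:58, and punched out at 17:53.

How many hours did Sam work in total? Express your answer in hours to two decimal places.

47.88 hours

Mon: 07:32–14:36 = 7 h 4 min; less 30 min break → 6 h 34 min
Tue: 05:33–15:38 = 10 h 5 min; less 30 min break → 9 h 35 min
Wed: 10:18–17:41 = 7 h 23 min; less 30 min break → 6 h 53 min
Thu: 10:57–17:48 = 6 h 51 min; less 30 min break → 6 h 21 min
Fri: 09:24–16:34 = 7 h 10 min; less 30 min break → 6 h 40 min
Sat: 09:45–14:40 = 4 h 55 min; less 30 min break → 4 h 25 min
Sun: 09:58–17:53 = 7 h 55 min; less 30 min break → 7 h 25 min
Total: 6 h 34 min + 9 h 35 min + 6 h 53 min + 6 h 21 min + 6 h 40 min + 4 h 25 min + 7 h 25 min = 47 h 53 min.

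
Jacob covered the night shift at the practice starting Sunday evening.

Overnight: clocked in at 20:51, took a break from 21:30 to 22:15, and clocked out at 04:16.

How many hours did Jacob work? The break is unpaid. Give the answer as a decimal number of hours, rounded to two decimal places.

Overnight: 20:51 → midnight = 3 h 9 min; midnight → 04:16 = 4 h 16 min; span 7 h 25 min; less 45 min break → 6 h 40 min

6.67 hours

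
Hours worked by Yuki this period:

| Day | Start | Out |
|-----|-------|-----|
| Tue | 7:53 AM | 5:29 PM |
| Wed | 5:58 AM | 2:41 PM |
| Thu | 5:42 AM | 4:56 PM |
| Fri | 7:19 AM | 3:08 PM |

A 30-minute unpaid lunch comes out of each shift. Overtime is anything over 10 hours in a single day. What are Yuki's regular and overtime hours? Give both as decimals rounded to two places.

Tue: 7:53 AM–5:29 PM = 9 h 36 min; less 30 min break → 9 h 6 min
Wed: 5:58 AM–2:41 PM = 8 h 43 min; less 30 min break → 8 h 13 min
Thu: 5:42 AM–4:56 PM = 11 h 14 min; less 30 min break → 10 h 44 min
Fri: 7:19 AM–3:08 PM = 7 h 49 min; less 30 min break → 7 h 19 min
Tue reg 9 h 6 min / OT 0 h 0 min; Wed reg 8 h 13 min / OT 0 h 0 min; Thu reg 10 h 0 min / OT 0 h 44 min; Fri reg 7 h 19 min / OT 0 h 0 min.
Totals: regular 34 h 38 min, overtime 0 h 44 min.

Regular 34.63 hours, overtime 0.73 hours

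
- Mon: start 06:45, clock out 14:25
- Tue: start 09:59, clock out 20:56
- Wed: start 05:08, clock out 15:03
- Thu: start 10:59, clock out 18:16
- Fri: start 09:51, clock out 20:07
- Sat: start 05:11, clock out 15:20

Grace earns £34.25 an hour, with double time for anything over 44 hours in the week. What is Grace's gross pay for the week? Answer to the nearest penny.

£2344.98

Mon: 06:45–14:25 = 7 h 40 min
Tue: 09:59–20:56 = 10 h 57 min
Wed: 05:08–15:03 = 9 h 55 min
Thu: 10:59–18:16 = 7 h 17 min
Fri: 09:51–20:07 = 10 h 16 min
Sat: 05:11–15:20 = 10 h 9 min
Total worked: 56 h 14 min = 3374 min.
Regular 44 h 0 min = 2640 min at £34.25/h; overtime 12 h 14 min = 734 min at £68.50/h.
Pay = (2640 × £34.25 + 734 × £68.50) ÷ 60 = £2344.98.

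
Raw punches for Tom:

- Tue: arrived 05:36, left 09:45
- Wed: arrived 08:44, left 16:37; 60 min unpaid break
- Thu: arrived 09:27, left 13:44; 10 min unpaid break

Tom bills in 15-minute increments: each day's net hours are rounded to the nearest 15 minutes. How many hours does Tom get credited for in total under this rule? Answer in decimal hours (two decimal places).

Tue: 05:36–09:45 = 4 h 9 min → rounds to 4 h 15 min
Wed: 08:44–16:37 = 7 h 53 min − 60 min = 6 h 53 min → rounds to 7 h 0 min
Thu: 09:27–13:44 = 4 h 17 min − 10 min = 4 h 7 min → rounds to 4 h 0 min
Total credited: 15 h 15 min.

15.25 hours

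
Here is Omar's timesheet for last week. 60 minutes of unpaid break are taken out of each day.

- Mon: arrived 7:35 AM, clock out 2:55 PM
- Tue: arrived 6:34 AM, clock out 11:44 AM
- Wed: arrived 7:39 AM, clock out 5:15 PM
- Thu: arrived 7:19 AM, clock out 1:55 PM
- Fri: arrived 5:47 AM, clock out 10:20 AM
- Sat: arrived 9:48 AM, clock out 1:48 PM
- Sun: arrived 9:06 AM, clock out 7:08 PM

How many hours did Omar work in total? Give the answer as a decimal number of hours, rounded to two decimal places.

40.28 hours

Mon: 7:35 AM–2:55 PM = 7 h 20 min; less 60 min break → 6 h 20 min
Tue: 6:34 AM–11:44 AM = 5 h 10 min; less 60 min break → 4 h 10 min
Wed: 7:39 AM–5:15 PM = 9 h 36 min; less 60 min break → 8 h 36 min
Thu: 7:19 AM–1:55 PM = 6 h 36 min; less 60 min break → 5 h 36 min
Fri: 5:47 AM–10:20 AM = 4 h 33 min; less 60 min break → 3 h 33 min
Sat: 9:48 AM–1:48 PM = 4 h 0 min; less 60 min break → 3 h 0 min
Sun: 9:06 AM–7:08 PM = 10 h 2 min; less 60 min break → 9 h 2 min
Total: 6 h 20 min + 4 h 10 min + 8 h 36 min + 5 h 36 min + 3 h 33 min + 3 h 0 min + 9 h 2 min = 40 h 17 min.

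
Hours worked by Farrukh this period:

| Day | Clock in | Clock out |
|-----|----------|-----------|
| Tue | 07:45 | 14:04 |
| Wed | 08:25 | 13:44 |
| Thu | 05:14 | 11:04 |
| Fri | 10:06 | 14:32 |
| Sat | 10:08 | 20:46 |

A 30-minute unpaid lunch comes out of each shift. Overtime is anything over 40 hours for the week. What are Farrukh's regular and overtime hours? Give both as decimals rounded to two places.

Tue: 07:45–14:04 = 6 h 19 min; less 30 min break → 5 h 49 min
Wed: 08:25–13:44 = 5 h 19 min; less 30 min break → 4 h 49 min
Thu: 05:14–11:04 = 5 h 50 min; less 30 min break → 5 h 20 min
Fri: 10:06–14:32 = 4 h 26 min; less 30 min break → 3 h 56 min
Sat: 10:08–20:46 = 10 h 38 min; less 30 min break → 10 h 8 min
Total worked: 30 h 2 min = 30.03 h.
Threshold 40 h → overtime 0 h 0 min, regular 30 h 2 min.

Regular 30.03 hours, overtime 0.00 hours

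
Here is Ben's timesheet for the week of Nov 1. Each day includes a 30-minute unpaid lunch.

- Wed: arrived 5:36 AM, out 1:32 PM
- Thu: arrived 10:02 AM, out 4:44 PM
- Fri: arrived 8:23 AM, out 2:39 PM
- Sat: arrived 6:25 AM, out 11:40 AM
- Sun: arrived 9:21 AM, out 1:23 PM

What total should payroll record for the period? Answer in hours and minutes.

27 h 41 min

Wed: 5:36 AM–1:32 PM = 7 h 56 min; less 30 min break → 7 h 26 min
Thu: 10:02 AM–4:44 PM = 6 h 42 min; less 30 min break → 6 h 12 min
Fri: 8:23 AM–2:39 PM = 6 h 16 min; less 30 min break → 5 h 46 min
Sat: 6:25 AM–11:40 AM = 5 h 15 min; less 30 min break → 4 h 45 min
Sun: 9:21 AM–1:23 PM = 4 h 2 min; less 30 min break → 3 h 32 min
Total: 7 h 26 min + 6 h 12 min + 5 h 46 min + 4 h 45 min + 3 h 32 min = 27 h 41 min.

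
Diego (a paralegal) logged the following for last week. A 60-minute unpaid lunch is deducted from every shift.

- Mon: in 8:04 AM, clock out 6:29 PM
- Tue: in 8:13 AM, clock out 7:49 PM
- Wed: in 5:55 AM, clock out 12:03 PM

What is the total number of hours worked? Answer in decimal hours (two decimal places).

25.15 hours

Mon: 8:04 AM–6:29 PM = 10 h 25 min; less 60 min break → 9 h 25 min
Tue: 8:13 AM–7:49 PM = 11 h 36 min; less 60 min break → 10 h 36 min
Wed: 5:55 AM–12:03 PM = 6 h 8 min; less 60 min break → 5 h 8 min
Total: 9 h 25 min + 10 h 36 min + 5 h 8 min = 25 h 9 min.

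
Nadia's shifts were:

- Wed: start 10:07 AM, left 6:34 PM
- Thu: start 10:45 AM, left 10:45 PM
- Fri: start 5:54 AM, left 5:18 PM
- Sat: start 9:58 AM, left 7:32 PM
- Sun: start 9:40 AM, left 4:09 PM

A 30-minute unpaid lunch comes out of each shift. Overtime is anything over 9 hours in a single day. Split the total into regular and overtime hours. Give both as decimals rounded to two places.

Regular 40.93 hours, overtime 4.47 hours

Wed: 10:07 AM–6:34 PM = 8 h 27 min; less 30 min break → 7 h 57 min
Thu: 10:45 AM–10:45 PM = 12 h 0 min; less 30 min break → 11 h 30 min
Fri: 5:54 AM–5:18 PM = 11 h 24 min; less 30 min break → 10 h 54 min
Sat: 9:58 AM–7:32 PM = 9 h 34 min; less 30 min break → 9 h 4 min
Sun: 9:40 AM–4:09 PM = 6 h 29 min; less 30 min break → 5 h 59 min
Wed reg 7 h 57 min / OT 0 h 0 min; Thu reg 9 h 0 min / OT 2 h 30 min; Fri reg 9 h 0 min / OT 1 h 54 min; Sat reg 9 h 0 min / OT 0 h 4 min; Sun reg 5 h 59 min / OT 0 h 0 min.
Totals: regular 40 h 56 min, overtime 4 h 28 min.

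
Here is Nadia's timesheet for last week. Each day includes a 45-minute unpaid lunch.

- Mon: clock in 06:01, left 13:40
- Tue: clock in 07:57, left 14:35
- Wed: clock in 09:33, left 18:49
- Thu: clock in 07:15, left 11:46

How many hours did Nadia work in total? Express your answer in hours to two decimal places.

25.07 hours

Mon: 06:01–13:40 = 7 h 39 min; less 45 min break → 6 h 54 min
Tue: 07:57–14:35 = 6 h 38 min; less 45 min break → 5 h 53 min
Wed: 09:33–18:49 = 9 h 16 min; less 45 min break → 8 h 31 min
Thu: 07:15–11:46 = 4 h 31 min; less 45 min break → 3 h 46 min
Total: 6 h 54 min + 5 h 53 min + 8 h 31 min + 3 h 46 min = 25 h 4 min.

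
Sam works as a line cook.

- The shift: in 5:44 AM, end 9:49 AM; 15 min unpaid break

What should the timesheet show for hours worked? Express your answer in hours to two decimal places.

3.83 hours

The shift: 5:44 AM–9:49 AM = 4 h 5 min; less 15 min break → 3 h 50 min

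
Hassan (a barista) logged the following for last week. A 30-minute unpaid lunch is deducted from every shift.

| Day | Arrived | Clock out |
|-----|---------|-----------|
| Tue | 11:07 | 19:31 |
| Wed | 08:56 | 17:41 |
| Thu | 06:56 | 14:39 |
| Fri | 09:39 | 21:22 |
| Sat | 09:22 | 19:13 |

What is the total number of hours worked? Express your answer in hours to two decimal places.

43.93 hours

Tue: 11:07–19:31 = 8 h 24 min; less 30 min break → 7 h 54 min
Wed: 08:56–17:41 = 8 h 45 min; less 30 min break → 8 h 15 min
Thu: 06:56–14:39 = 7 h 43 min; less 30 min break → 7 h 13 min
Fri: 09:39–21:22 = 11 h 43 min; less 30 min break → 11 h 13 min
Sat: 09:22–19:13 = 9 h 51 min; less 30 min break → 9 h 21 min
Total: 7 h 54 min + 8 h 15 min + 7 h 13 min + 11 h 13 min + 9 h 21 min = 43 h 56 min.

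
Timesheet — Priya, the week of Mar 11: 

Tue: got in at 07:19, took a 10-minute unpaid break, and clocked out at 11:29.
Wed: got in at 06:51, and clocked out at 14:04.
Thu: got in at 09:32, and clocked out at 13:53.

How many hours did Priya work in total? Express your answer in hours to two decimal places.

Tue: 07:19–11:29 = 4 h 10 min; less 10 min break → 4 h 0 min
Wed: 06:51–14:04 = 7 h 13 min
Thu: 09:32–13:53 = 4 h 21 min
Total: 4 h 0 min + 7 h 13 min + 4 h 21 min = 15 h 34 min.

15.57 hours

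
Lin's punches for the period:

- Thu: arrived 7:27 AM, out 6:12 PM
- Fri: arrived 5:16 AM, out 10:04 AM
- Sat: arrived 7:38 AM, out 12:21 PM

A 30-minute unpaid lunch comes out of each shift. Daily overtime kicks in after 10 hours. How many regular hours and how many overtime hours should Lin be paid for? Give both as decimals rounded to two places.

Regular 18.52 hours, overtime 0.25 hours

Thu: 7:27 AM–6:12 PM = 10 h 45 min; less 30 min break → 10 h 15 min
Fri: 5:16 AM–10:04 AM = 4 h 48 min; less 30 min break → 4 h 18 min
Sat: 7:38 AM–12:21 PM = 4 h 43 min; less 30 min break → 4 h 13 min
Thu reg 10 h 0 min / OT 0 h 15 min; Fri reg 4 h 18 min / OT 0 h 0 min; Sat reg 4 h 13 min / OT 0 h 0 min.
Totals: regular 18 h 31 min, overtime 0 h 15 min.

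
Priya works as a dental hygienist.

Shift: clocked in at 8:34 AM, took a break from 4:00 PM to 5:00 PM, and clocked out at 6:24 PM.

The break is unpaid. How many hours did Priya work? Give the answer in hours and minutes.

Shift: 8:34 AM–6:24 PM = 9 h 50 min; less 60 min break → 8 h 50 min

8 h 50 min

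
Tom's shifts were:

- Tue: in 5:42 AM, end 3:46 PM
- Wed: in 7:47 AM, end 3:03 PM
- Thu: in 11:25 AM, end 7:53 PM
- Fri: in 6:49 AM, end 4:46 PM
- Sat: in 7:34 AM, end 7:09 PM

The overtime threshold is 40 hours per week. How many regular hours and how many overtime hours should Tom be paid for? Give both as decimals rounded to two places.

Tue: 5:42 AM–3:46 PM = 10 h 4 min
Wed: 7:47 AM–3:03 PM = 7 h 16 min
Thu: 11:25 AM–7:53 PM = 8 h 28 min
Fri: 6:49 AM–4:46 PM = 9 h 57 min
Sat: 7:34 AM–7:09 PM = 11 h 35 min
Total worked: 47 h 20 min = 47.33 h.
Threshold 40 h → overtime 7 h 20 min, regular 40 h 0 min.

Regular 40.00 hours, overtime 7.33 hours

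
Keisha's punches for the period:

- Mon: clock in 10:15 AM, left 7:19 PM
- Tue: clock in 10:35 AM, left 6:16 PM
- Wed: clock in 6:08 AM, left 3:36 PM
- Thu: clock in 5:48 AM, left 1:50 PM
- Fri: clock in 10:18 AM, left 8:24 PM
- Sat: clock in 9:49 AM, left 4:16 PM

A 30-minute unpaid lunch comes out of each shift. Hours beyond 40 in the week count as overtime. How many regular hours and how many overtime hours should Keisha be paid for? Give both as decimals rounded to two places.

Regular 40.00 hours, overtime 7.80 hours

Mon: 10:15 AM–7:19 PM = 9 h 4 min; less 30 min break → 8 h 34 min
Tue: 10:35 AM–6:16 PM = 7 h 41 min; less 30 min break → 7 h 11 min
Wed: 6:08 AM–3:36 PM = 9 h 28 min; less 30 min break → 8 h 58 min
Thu: 5:48 AM–1:50 PM = 8 h 2 min; less 30 min break → 7 h 32 min
Fri: 10:18 AM–8:24 PM = 10 h 6 min; less 30 min break → 9 h 36 min
Sat: 9:49 AM–4:16 PM = 6 h 27 min; less 30 min break → 5 h 57 min
Total worked: 47 h 48 min = 47.80 h.
Threshold 40 h → overtime 7 h 48 min, regular 40 h 0 min.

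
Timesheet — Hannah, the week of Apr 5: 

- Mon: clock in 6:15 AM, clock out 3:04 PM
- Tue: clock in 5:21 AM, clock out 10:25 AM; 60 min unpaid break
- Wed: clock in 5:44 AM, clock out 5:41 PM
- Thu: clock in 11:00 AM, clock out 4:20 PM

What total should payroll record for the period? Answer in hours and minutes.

Mon: 6:15 AM–3:04 PM = 8 h 49 min
Tue: 5:21 AM–10:25 AM = 5 h 4 min; less 60 min break → 4 h 4 min
Wed: 5:44 AM–5:41 PM = 11 h 57 min
Thu: 11:00 AM–4:20 PM = 5 h 20 min
Total: 8 h 49 min + 4 h 4 min + 11 h 57 min + 5 h 20 min = 30 h 10 min.

30 h 10 min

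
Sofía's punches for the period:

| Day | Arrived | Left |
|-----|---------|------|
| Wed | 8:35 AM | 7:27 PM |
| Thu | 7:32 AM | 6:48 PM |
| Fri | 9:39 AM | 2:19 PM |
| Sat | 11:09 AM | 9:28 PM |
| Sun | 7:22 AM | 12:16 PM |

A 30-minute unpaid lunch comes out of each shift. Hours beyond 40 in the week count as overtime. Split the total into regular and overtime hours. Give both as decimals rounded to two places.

Regular 39.52 hours, overtime 0.00 hours

Wed: 8:35 AM–7:27 PM = 10 h 52 min; less 30 min break → 10 h 22 min
Thu: 7:32 AM–6:48 PM = 11 h 16 min; less 30 min break → 10 h 46 min
Fri: 9:39 AM–2:19 PM = 4 h 40 min; less 30 min break → 4 h 10 min
Sat: 11:09 AM–9:28 PM = 10 h 19 min; less 30 min break → 9 h 49 min
Sun: 7:22 AM–12:16 PM = 4 h 54 min; less 30 min break → 4 h 24 min
Total worked: 39 h 31 min = 39.52 h.
Threshold 40 h → overtime 0 h 0 min, regular 39 h 31 min.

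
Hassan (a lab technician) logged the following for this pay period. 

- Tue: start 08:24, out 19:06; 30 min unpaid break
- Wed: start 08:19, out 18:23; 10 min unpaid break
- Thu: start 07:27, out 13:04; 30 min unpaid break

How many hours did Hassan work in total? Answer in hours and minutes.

Tue: 08:24–19:06 = 10 h 42 min; less 30 min break → 10 h 12 min
Wed: 08:19–18:23 = 10 h 4 min; less 10 min break → 9 h 54 min
Thu: 07:27–13:04 = 5 h 37 min; less 30 min break → 5 h 7 min
Total: 10 h 12 min + 9 h 54 min + 5 h 7 min = 25 h 13 min.

25 h 13 min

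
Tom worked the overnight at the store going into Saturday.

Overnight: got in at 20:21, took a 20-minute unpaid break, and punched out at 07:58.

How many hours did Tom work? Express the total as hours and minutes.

Overnight: 20:21 → midnight = 3 h 39 min; midnight → 07:58 = 7 h 58 min; span 11 h 37 min; less 20 min break → 11 h 17 min

11 h 17 min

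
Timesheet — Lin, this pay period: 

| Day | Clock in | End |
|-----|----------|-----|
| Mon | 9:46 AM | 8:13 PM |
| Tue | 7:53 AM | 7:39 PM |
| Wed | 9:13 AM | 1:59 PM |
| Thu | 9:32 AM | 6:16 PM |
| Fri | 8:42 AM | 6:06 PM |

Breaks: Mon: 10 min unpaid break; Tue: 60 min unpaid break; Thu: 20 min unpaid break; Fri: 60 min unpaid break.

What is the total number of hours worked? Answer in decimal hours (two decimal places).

Mon: 9:46 AM–8:13 PM = 10 h 27 min; less 10 min break → 10 h 17 min
Tue: 7:53 AM–7:39 PM = 11 h 46 min; less 60 min break → 10 h 46 min
Wed: 9:13 AM–1:59 PM = 4 h 46 min
Thu: 9:32 AM–6:16 PM = 8 h 44 min; less 20 min break → 8 h 24 min
Fri: 8:42 AM–6:06 PM = 9 h 24 min; less 60 min break → 8 h 24 min
Total: 10 h 17 min + 10 h 46 min + 4 h 46 min + 8 h 24 min + 8 h 24 min = 42 h 37 min.

42.62 hours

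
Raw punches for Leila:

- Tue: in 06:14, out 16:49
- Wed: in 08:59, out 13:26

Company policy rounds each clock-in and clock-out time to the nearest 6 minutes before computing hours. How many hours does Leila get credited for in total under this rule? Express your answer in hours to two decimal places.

15.00 hours

Tue: in 06:14→06:12, out 16:49→16:48; 10 h 36 min
Wed: in 08:59→09:00, out 13:26→13:24; 4 h 24 min
Total credited: 15 h 0 min.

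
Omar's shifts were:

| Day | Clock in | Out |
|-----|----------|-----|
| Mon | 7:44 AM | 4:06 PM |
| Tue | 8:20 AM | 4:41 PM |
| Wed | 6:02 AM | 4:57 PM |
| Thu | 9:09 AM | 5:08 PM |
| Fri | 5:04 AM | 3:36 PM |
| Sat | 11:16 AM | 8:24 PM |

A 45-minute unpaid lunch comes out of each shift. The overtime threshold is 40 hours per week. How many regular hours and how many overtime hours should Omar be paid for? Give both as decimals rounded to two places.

Regular 40.00 hours, overtime 10.78 hours

Mon: 7:44 AM–4:06 PM = 8 h 22 min; less 45 min break → 7 h 37 min
Tue: 8:20 AM–4:41 PM = 8 h 21 min; less 45 min break → 7 h 36 min
Wed: 6:02 AM–4:57 PM = 10 h 55 min; less 45 min break → 10 h 10 min
Thu: 9:09 AM–5:08 PM = 7 h 59 min; less 45 min break → 7 h 14 min
Fri: 5:04 AM–3:36 PM = 10 h 32 min; less 45 min break → 9 h 47 min
Sat: 11:16 AM–8:24 PM = 9 h 8 min; less 45 min break → 8 h 23 min
Total worked: 50 h 47 min = 50.78 h.
Threshold 40 h → overtime 10 h 47 min, regular 40 h 0 min.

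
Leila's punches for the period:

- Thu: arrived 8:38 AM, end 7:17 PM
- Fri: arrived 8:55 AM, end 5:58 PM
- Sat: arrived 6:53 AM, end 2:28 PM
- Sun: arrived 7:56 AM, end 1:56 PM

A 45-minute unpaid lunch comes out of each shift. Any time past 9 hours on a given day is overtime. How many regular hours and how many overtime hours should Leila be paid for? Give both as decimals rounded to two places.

Regular 29.38 hours, overtime 0.90 hours

Thu: 8:38 AM–7:17 PM = 10 h 39 min; less 45 min break → 9 h 54 min
Fri: 8:55 AM–5:58 PM = 9 h 3 min; less 45 min break → 8 h 18 min
Sat: 6:53 AM–2:28 PM = 7 h 35 min; less 45 min break → 6 h 50 min
Sun: 7:56 AM–1:56 PM = 6 h 0 min; less 45 min break → 5 h 15 min
Thu reg 9 h 0 min / OT 0 h 54 min; Fri reg 8 h 18 min / OT 0 h 0 min; Sat reg 6 h 50 min / OT 0 h 0 min; Sun reg 5 h 15 min / OT 0 h 0 min.
Totals: regular 29 h 23 min, overtime 0 h 54 min.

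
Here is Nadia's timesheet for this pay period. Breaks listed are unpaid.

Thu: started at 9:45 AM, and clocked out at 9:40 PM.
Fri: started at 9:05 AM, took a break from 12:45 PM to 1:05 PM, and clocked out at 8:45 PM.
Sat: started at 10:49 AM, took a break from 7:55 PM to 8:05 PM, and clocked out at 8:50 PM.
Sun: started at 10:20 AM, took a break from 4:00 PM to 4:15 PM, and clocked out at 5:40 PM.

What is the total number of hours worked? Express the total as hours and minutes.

40 h 11 min

Thu: 9:45 AM–9:40 PM = 11 h 55 min
Fri: 9:05 AM–8:45 PM = 11 h 40 min; less 20 min break → 11 h 20 min
Sat: 10:49 AM–8:50 PM = 10 h 1 min; less 10 min break → 9 h 51 min
Sun: 10:20 AM–5:40 PM = 7 h 20 min; less 15 min break → 7 h 5 min
Total: 11 h 55 min + 11 h 20 min + 9 h 51 min + 7 h 5 min = 40 h 11 min.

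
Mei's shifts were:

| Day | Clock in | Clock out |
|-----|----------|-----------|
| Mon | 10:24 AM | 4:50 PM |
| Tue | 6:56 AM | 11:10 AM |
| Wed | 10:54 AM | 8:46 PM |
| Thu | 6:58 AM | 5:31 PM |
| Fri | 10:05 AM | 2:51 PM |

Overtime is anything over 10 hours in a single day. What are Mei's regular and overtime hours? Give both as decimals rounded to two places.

Regular 35.30 hours, overtime 0.55 hours

Mon: 10:24 AM–4:50 PM = 6 h 26 min
Tue: 6:56 AM–11:10 AM = 4 h 14 min
Wed: 10:54 AM–8:46 PM = 9 h 52 min
Thu: 6:58 AM–5:31 PM = 10 h 33 min
Fri: 10:05 AM–2:51 PM = 4 h 46 min
Mon reg 6 h 26 min / OT 0 h 0 min; Tue reg 4 h 14 min / OT 0 h 0 min; Wed reg 9 h 52 min / OT 0 h 0 min; Thu reg 10 h 0 min / OT 0 h 33 min; Fri reg 4 h 46 min / OT 0 h 0 min.
Totals: regular 35 h 18 min, overtime 0 h 33 min.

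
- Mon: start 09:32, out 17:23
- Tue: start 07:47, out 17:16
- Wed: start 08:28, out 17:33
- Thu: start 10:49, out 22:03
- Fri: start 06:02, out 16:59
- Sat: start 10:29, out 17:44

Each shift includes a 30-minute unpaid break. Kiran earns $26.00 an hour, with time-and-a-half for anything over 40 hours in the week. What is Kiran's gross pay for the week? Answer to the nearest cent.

$1541.15

Mon: 09:32–17:23 = 7 h 51 min; less 30 min break → 7 h 21 min
Tue: 07:47–17:16 = 9 h 29 min; less 30 min break → 8 h 59 min
Wed: 08:28–17:33 = 9 h 5 min; less 30 min break → 8 h 35 min
Thu: 10:49–22:03 = 11 h 14 min; less 30 min break → 10 h 44 min
Fri: 06:02–16:59 = 10 h 57 min; less 30 min break → 10 h 27 min
Sat: 10:29–17:44 = 7 h 15 min; less 30 min break → 6 h 45 min
Total worked: 52 h 51 min = 3171 min.
Regular 40 h 0 min = 2400 min at $26.00/h; overtime 12 h 51 min = 771 min at $39.00/h.
Pay = (2400 × $26.00 + 771 × $39.00) ÷ 60 = $1541.15.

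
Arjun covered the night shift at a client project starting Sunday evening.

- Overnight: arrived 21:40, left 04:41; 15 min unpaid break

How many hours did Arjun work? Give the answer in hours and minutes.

6 h 46 min

Overnight: 21:40 → midnight = 2 h 20 min; midnight → 04:41 = 4 h 41 min; span 7 h 1 min; less 15 min break → 6 h 46 min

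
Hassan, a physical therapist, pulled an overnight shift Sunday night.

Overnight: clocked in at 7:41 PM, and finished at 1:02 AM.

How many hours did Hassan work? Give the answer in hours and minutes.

5 h 21 min

Overnight: 7:41 PM → midnight = 4 h 19 min; midnight → 1:02 AM = 1 h 2 min; span 5 h 21 min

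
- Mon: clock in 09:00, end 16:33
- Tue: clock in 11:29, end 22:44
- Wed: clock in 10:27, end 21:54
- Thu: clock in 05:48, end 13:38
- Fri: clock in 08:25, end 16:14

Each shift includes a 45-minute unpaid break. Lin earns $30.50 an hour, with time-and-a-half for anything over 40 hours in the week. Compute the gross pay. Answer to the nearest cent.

$1318.36

Mon: 09:00–16:33 = 7 h 33 min; less 45 min break → 6 h 48 min
Tue: 11:29–22:44 = 11 h 15 min; less 45 min break → 10 h 30 min
Wed: 10:27–21:54 = 11 h 27 min; less 45 min break → 10 h 42 min
Thu: 05:48–13:38 = 7 h 50 min; less 45 min break → 7 h 5 min
Fri: 08:25–16:14 = 7 h 49 min; less 45 min break → 7 h 4 min
Total worked: 42 h 9 min = 2529 min.
Regular 40 h 0 min = 2400 min at $30.50/h; overtime 2 h 9 min = 129 min at $45.75/h.
Pay = (2400 × $30.50 + 129 × $45.75) ÷ 60 = $1318.36.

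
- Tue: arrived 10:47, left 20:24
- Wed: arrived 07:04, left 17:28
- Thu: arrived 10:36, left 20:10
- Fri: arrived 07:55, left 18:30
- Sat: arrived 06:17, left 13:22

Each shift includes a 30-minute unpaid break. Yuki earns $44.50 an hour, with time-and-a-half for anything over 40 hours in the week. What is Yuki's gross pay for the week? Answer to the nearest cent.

$2097.06

Tue: 10:47–20:24 = 9 h 37 min; less 30 min break → 9 h 7 min
Wed: 07:04–17:28 = 10 h 24 min; less 30 min break → 9 h 54 min
Thu: 10:36–20:10 = 9 h 34 min; less 30 min break → 9 h 4 min
Fri: 07:55–18:30 = 10 h 35 min; less 30 min break → 10 h 5 min
Sat: 06:17–13:22 = 7 h 5 min; less 30 min break → 6 h 35 min
Total worked: 44 h 45 min = 2685 min.
Regular 40 h 0 min = 2400 min at $44.50/h; overtime 4 h 45 min = 285 min at $66.75/h.
Pay = (2400 × $44.50 + 285 × $66.75) ÷ 60 = $2097.06.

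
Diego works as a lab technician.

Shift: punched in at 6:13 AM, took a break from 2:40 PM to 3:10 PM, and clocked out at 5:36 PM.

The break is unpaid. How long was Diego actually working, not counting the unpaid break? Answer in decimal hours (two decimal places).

10.88 hours

Shift: 6:13 AM–5:36 PM = 11 h 23 min; less 30 min break → 10 h 53 min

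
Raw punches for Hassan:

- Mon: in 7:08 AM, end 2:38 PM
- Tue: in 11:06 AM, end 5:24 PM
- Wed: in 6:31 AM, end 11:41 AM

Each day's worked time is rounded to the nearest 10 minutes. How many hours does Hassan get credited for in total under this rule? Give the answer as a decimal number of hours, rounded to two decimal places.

19.00 hours

Mon: 7:08 AM–2:38 PM = 7 h 30 min → rounds to 7 h 30 min
Tue: 11:06 AM–5:24 PM = 6 h 18 min → rounds to 6 h 20 min
Wed: 6:31 AM–11:41 AM = 5 h 10 min → rounds to 5 h 10 min
Total credited: 19 h 0 min.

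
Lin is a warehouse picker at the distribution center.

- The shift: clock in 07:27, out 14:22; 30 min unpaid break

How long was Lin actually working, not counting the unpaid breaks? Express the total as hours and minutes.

6 h 25 min

The shift: 07:27–14:22 = 6 h 55 min; less 30 min break → 6 h 25 min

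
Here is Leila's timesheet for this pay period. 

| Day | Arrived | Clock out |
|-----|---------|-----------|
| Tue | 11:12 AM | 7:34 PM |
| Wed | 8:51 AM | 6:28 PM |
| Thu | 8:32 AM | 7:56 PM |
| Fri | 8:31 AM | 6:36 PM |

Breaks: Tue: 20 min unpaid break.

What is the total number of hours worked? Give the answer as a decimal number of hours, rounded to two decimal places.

Tue: 11:12 AM–7:34 PM = 8 h 22 min; less 20 min break → 8 h 2 min
Wed: 8:51 AM–6:28 PM = 9 h 37 min
Thu: 8:32 AM–7:56 PM = 11 h 24 min
Fri: 8:31 AM–6:36 PM = 10 h 5 min
Total: 8 h 2 min + 9 h 37 min + 11 h 24 min + 10 h 5 min = 39 h 8 min.

39.13 hours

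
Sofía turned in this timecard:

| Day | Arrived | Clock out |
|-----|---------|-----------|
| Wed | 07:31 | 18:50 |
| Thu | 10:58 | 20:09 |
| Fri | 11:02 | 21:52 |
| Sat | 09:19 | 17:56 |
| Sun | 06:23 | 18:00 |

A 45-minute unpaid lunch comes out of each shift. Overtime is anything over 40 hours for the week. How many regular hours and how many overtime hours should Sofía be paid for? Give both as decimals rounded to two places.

Regular 40.00 hours, overtime 7.82 hours

Wed: 07:31–18:50 = 11 h 19 min; less 45 min break → 10 h 34 min
Thu: 10:58–20:09 = 9 h 11 min; less 45 min break → 8 h 26 min
Fri: 11:02–21:52 = 10 h 50 min; less 45 min break → 10 h 5 min
Sat: 09:19–17:56 = 8 h 37 min; less 45 min break → 7 h 52 min
Sun: 06:23–18:00 = 11 h 37 min; less 45 min break → 10 h 52 min
Total worked: 47 h 49 min = 47.82 h.
Threshold 40 h → overtime 7 h 49 min, regular 40 h 0 min.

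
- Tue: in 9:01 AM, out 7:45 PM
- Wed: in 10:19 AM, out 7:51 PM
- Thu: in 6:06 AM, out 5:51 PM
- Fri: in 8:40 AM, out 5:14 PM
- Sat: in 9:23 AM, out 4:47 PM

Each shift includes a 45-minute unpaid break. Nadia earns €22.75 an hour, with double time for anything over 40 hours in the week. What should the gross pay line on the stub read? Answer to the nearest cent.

Tue: 9:01 AM–7:45 PM = 10 h 44 min; less 45 min break → 9 h 59 min
Wed: 10:19 AM–7:51 PM = 9 h 32 min; less 45 min break → 8 h 47 min
Thu: 6:06 AM–5:51 PM = 11 h 45 min; less 45 min break → 11 h 0 min
Fri: 8:40 AM–5:14 PM = 8 h 34 min; less 45 min break → 7 h 49 min
Sat: 9:23 AM–4:47 PM = 7 h 24 min; less 45 min break → 6 h 39 min
Total worked: 44 h 14 min = 2654 min.
Regular 40 h 0 min = 2400 min at €22.75/h; overtime 4 h 14 min = 254 min at €45.50/h.
Pay = (2400 × €22.75 + 254 × €45.50) ÷ 60 = €1102.62.

€1102.62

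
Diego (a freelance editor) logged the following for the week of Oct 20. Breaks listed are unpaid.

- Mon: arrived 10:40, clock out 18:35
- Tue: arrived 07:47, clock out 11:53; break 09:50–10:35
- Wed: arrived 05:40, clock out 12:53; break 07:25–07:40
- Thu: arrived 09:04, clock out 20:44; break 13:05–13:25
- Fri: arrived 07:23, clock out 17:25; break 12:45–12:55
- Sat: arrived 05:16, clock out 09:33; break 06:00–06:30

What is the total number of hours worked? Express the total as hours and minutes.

43 h 13 min

Mon: 10:40–18:35 = 7 h 55 min
Tue: 07:47–11:53 = 4 h 6 min; less 45 min break → 3 h 21 min
Wed: 05:40–12:53 = 7 h 13 min; less 15 min break → 6 h 58 min
Thu: 09:04–20:44 = 11 h 40 min; less 20 min break → 11 h 20 min
Fri: 07:23–17:25 = 10 h 2 min; less 10 min break → 9 h 52 min
Sat: 05:16–09:33 = 4 h 17 min; less 30 min break → 3 h 47 min
Total: 7 h 55 min + 3 h 21 min + 6 h 58 min + 11 h 20 min + 9 h 52 min + 3 h 47 min = 43 h 13 min.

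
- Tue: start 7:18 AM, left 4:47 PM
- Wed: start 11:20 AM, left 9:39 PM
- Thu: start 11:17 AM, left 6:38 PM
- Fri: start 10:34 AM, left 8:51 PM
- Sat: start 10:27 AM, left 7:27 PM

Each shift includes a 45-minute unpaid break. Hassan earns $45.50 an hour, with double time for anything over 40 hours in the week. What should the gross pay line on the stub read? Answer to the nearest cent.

Tue: 7:18 AM–4:47 PM = 9 h 29 min; less 45 min break → 8 h 44 min
Wed: 11:20 AM–9:39 PM = 10 h 19 min; less 45 min break → 9 h 34 min
Thu: 11:17 AM–6:38 PM = 7 h 21 min; less 45 min break → 6 h 36 min
Fri: 10:34 AM–8:51 PM = 10 h 17 min; less 45 min break → 9 h 32 min
Sat: 10:27 AM–7:27 PM = 9 h 0 min; less 45 min break → 8 h 15 min
Total worked: 42 h 41 min = 2561 min.
Regular 40 h 0 min = 2400 min at $45.50/h; overtime 2 h 41 min = 161 min at $91.00/h.
Pay = (2400 × $45.50 + 161 × $91.00) ÷ 60 = $2064.18.

$2064.18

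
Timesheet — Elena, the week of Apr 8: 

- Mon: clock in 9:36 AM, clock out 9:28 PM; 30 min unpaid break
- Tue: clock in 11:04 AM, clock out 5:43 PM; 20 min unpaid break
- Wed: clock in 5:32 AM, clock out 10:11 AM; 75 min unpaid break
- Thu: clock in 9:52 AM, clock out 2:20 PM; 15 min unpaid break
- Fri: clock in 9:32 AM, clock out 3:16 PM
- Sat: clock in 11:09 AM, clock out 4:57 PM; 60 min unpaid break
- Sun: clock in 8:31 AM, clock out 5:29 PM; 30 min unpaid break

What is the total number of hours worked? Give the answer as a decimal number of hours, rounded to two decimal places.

44.30 hours

Mon: 9:36 AM–9:28 PM = 11 h 52 min; less 30 min break → 11 h 22 min
Tue: 11:04 AM–5:43 PM = 6 h 39 min; less 20 min break → 6 h 19 min
Wed: 5:32 AM–10:11 AM = 4 h 39 min; less 75 min break → 3 h 24 min
Thu: 9:52 AM–2:20 PM = 4 h 28 min; less 15 min break → 4 h 13 min
Fri: 9:32 AM–3:16 PM = 5 h 44 min
Sat: 11:09 AM–4:57 PM = 5 h 48 min; less 60 min break → 4 h 48 min
Sun: 8:31 AM–5:29 PM = 8 h 58 min; less 30 min break → 8 h 28 min
Total: 11 h 22 min + 6 h 19 min + 3 h 24 min + 4 h 13 min + 5 h 44 min + 4 h 48 min + 8 h 28 min = 44 h 18 min.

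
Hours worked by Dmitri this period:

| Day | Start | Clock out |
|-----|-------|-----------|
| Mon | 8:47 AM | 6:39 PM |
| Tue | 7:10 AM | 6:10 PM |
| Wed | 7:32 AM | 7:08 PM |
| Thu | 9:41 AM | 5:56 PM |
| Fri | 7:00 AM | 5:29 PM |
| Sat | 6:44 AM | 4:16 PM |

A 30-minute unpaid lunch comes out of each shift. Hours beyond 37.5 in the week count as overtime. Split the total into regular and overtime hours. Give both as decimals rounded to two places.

Mon: 8:47 AM–6:39 PM = 9 h 52 min; less 30 min break → 9 h 22 min
Tue: 7:10 AM–6:10 PM = 11 h 0 min; less 30 min break → 10 h 30 min
Wed: 7:32 AM–7:08 PM = 11 h 36 min; less 30 min break → 11 h 6 min
Thu: 9:41 AM–5:56 PM = 8 h 15 min; less 30 min break → 7 h 45 min
Fri: 7:00 AM–5:29 PM = 10 h 29 min; less 30 min break → 9 h 59 min
Sat: 6:44 AM–4:16 PM = 9 h 32 min; less 30 min break → 9 h 2 min
Total worked: 57 h 44 min = 57.73 h.
Threshold 37.5 h → overtime 20 h 14 min, regular 37 h 30 min.

Regular 37.50 hours, overtime 20.23 hours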